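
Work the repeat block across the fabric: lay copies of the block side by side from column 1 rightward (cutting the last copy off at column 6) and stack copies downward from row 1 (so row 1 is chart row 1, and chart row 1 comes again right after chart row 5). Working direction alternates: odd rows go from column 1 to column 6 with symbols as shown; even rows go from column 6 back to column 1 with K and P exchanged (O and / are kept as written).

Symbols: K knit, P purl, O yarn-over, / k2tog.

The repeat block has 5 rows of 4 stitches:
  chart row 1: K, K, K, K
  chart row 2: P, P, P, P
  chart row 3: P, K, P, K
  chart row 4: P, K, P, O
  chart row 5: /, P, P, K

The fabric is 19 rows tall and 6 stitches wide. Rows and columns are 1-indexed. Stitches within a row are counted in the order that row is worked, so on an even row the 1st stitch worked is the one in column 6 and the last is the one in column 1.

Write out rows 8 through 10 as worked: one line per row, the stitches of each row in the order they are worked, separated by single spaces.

Rows as worked:
P K P K P K
P K P O P K
K / P K K /

Derivation:
Row 8: chart row 3, WS - tiled (columns 1-6): P K P K P K; work from column 6 back to 1 with K<->P swapped.
Row 9: chart row 4, RS - tile across columns 1-6 and work as-is.
Row 10: chart row 5, WS - tiled (columns 1-6): / P P K / P; work from column 6 back to 1 with K<->P swapped.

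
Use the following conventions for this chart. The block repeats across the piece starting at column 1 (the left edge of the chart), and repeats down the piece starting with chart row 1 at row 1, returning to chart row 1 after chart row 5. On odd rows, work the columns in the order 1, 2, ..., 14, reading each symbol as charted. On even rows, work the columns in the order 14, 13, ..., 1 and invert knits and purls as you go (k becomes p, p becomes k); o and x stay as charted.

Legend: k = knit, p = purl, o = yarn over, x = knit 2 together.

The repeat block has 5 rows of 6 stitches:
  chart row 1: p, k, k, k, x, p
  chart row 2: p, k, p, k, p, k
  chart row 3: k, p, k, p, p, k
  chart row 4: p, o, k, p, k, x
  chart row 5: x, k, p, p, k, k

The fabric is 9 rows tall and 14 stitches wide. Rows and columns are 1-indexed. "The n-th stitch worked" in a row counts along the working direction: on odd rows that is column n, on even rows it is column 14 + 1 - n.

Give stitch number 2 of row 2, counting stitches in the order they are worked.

Row 2 uses chart row ((2-1) mod 5)+1 = 2. Row 2 is even, so WS.
Chart row 2 tiled across columns 1-14: p k p k p k p k p k p k p k
WS row: flip the tiled sequence (start at column 14) and apply k<->p; o and x stay.
Row 2 as worked: p k p k p k p k p k p k p k
The 2nd stitch worked is k.

== STITCH ==
k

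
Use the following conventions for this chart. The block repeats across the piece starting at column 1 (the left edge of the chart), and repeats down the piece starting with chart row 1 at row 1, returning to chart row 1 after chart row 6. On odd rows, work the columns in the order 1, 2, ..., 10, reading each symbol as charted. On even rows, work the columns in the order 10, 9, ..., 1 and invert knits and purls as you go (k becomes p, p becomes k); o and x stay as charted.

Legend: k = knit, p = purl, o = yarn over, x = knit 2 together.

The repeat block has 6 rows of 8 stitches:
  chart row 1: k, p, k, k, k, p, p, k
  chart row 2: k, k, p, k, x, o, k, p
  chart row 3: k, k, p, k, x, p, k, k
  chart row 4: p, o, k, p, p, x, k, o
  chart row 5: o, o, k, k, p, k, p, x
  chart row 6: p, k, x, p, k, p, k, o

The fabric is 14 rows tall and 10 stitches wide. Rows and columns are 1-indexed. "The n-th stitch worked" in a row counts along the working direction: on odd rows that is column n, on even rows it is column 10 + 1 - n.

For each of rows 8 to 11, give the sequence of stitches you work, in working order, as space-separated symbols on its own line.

Result:
p p k p o x p k p p
k k p k x p k k k k
o k o p x k k p o k
o o k k p k p x o o

Derivation:
Row 8: chart row 2, WS - tiled (columns 1-10): k k p k x o k p k k; work from column 10 back to 1 with k<->p swapped.
Row 9: chart row 3, RS - tile across columns 1-10 and work as-is.
Row 10: chart row 4, WS - tiled (columns 1-10): p o k p p x k o p o; work from column 10 back to 1 with k<->p swapped.
Row 11: chart row 5, RS - tile across columns 1-10 and work as-is.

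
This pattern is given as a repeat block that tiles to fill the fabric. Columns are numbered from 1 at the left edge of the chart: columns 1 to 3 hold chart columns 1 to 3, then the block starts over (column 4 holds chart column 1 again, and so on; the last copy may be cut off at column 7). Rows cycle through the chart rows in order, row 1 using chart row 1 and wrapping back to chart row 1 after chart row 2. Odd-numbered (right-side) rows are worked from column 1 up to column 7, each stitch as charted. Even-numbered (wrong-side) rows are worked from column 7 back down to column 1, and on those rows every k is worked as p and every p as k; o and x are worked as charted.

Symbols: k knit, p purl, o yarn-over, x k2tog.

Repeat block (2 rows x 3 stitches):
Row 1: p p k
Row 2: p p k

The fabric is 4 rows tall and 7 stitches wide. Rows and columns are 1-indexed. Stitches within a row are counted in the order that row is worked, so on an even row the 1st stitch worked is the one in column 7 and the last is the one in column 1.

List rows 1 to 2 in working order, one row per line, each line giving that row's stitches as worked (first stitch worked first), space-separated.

Row 1: chart row 1, RS - tile across columns 1-7 and work as-is.
Row 2: chart row 2, WS - tiled (columns 1-7): p p k p p k p; work from column 7 back to 1 with k<->p swapped.

Rows as worked:
p p k p p k p
k p k k p k k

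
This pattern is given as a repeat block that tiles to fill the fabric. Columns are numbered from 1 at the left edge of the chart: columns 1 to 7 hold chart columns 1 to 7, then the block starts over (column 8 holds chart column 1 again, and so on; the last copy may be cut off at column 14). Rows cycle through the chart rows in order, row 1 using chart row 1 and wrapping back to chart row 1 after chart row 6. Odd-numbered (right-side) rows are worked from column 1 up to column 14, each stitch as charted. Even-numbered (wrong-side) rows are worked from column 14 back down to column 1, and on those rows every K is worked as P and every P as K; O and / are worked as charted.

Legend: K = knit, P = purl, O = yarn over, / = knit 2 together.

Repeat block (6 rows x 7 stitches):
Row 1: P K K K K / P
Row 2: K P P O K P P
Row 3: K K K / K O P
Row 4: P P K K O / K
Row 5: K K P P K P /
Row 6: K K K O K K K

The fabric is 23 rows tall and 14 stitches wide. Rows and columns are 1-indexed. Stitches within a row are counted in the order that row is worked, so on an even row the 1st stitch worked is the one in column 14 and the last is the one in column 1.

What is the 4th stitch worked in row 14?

Row 14 uses chart row ((14-1) mod 6)+1 = 2. Row 14 is even, so WS.
Chart row 2 tiled across columns 1-14: K P P O K P P K P P O K P P
WS: work from column 14 back to column 1 (reverse the tiled row), swapping K<->P (O and / unchanged).
Row 14 as worked: K K P O K K P K K P O K K P
The 4th stitch worked is O.

== STITCH ==
O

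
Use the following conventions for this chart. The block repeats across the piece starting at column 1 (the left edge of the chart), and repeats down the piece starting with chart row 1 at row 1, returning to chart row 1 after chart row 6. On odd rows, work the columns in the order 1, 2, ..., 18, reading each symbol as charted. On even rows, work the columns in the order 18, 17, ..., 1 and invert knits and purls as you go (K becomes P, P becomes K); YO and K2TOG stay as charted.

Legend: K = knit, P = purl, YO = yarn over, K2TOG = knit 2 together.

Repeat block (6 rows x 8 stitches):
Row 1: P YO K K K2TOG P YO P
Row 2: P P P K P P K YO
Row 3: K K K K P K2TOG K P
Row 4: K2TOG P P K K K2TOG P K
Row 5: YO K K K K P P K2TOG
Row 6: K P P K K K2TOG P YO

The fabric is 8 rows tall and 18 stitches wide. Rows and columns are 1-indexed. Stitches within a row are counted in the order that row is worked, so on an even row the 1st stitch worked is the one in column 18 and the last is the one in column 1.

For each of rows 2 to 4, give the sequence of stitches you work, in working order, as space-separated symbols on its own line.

== ROWS AS WORKED ==
K K YO P K K P K K K YO P K K P K K K
K K K K P K2TOG K P K K K K P K2TOG K P K K
K K2TOG P K K2TOG P P K K K2TOG P K K2TOG P P K K K2TOG

Derivation:
Row 2: chart row 2, WS - tiled (columns 1-18): P P P K P P K YO P P P K P P K YO P P; work from column 18 back to 1 with K<->P swapped.
Row 3: chart row 3, RS - tile across columns 1-18 and work as-is.
Row 4: chart row 4, WS - tiled (columns 1-18): K2TOG P P K K K2TOG P K K2TOG P P K K K2TOG P K K2TOG P; work from column 18 back to 1 with K<->P swapped.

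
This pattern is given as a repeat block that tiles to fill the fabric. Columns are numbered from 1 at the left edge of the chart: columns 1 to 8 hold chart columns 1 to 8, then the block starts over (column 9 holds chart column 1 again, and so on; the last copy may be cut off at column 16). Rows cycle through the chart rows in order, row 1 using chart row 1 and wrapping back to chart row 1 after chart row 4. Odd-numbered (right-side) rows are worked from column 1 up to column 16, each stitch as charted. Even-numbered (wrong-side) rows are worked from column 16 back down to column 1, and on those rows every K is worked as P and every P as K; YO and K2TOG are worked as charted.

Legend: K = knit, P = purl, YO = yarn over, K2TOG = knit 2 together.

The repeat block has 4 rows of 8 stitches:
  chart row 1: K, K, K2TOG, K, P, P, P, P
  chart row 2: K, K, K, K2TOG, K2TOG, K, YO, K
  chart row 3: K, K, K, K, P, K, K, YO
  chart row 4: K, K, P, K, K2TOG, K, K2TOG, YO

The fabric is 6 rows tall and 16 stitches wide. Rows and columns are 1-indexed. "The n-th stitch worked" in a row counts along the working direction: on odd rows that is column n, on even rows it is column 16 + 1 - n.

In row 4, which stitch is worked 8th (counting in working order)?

For row 4: chart row = ((4-1) mod 4) + 1 = 4; this is a WS (even) row.
Chart row 4 tiled across columns 1-16: K K P K K2TOG K K2TOG YO K K P K K2TOG K K2TOG YO
WS row: flip the tiled sequence (start at column 16) and apply K<->P; YO and K2TOG stay.
Row 4 as worked: YO K2TOG P K2TOG P K P P YO K2TOG P K2TOG P K P P
Stitch 8 in working order -> P

Stitch:
P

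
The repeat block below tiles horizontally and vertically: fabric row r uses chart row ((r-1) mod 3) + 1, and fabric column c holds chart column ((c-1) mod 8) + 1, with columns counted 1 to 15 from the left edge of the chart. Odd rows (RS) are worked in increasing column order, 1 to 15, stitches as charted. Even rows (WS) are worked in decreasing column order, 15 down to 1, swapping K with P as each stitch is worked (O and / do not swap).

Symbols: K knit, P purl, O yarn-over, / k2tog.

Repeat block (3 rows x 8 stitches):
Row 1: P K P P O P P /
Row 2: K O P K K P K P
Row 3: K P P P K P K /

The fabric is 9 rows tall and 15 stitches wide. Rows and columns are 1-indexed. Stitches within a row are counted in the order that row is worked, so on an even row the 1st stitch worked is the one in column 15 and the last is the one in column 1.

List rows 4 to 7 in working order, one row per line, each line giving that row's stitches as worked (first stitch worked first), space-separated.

Row 4: chart row 1, WS - tiled (columns 1-15): P K P P O P P / P K P P O P P; work from column 15 back to 1 with K<->P swapped.
Row 5: chart row 2, RS - tile across columns 1-15 and work as-is.
Row 6: chart row 3, WS - tiled (columns 1-15): K P P P K P K / K P P P K P K; work from column 15 back to 1 with K<->P swapped.
Row 7: chart row 1, RS - tile across columns 1-15 and work as-is.

Result:
K K O K K P K / K K O K K P K
K O P K K P K P K O P K K P K
P K P K K K P / P K P K K K P
P K P P O P P / P K P P O P P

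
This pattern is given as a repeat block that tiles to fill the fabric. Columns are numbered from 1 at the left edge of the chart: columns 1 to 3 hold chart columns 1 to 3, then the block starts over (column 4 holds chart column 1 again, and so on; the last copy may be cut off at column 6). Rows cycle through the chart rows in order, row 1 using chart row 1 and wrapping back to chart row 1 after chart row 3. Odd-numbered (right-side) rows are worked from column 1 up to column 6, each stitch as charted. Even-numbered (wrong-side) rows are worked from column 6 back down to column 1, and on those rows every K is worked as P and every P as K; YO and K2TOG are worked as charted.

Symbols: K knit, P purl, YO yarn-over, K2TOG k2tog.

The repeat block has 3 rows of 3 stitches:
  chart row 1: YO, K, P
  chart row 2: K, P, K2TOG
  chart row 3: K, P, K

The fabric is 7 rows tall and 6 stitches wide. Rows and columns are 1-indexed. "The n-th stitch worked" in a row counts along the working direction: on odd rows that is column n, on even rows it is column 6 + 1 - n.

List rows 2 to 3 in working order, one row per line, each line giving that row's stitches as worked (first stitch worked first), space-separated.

Rows as worked:
K2TOG K P K2TOG K P
K P K K P K

Derivation:
Row 2: chart row 2, WS - tiled (columns 1-6): K P K2TOG K P K2TOG; work from column 6 back to 1 with K<->P swapped.
Row 3: chart row 3, RS - tile across columns 1-6 and work as-is.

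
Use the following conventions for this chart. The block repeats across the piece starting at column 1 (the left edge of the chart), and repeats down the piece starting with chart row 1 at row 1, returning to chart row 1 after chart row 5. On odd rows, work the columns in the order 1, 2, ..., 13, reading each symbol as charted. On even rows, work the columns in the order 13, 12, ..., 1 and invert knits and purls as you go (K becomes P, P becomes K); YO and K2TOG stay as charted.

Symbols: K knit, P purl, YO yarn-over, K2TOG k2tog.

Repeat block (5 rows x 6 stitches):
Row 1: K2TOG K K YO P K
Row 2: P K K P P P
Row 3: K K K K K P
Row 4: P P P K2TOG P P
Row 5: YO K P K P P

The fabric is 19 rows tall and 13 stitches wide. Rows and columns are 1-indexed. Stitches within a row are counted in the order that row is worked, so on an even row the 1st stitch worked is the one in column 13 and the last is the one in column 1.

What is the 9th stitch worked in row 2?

== STITCH ==
K

Derivation:
Row 2: (2-1) mod 5 = 1, so use chart row 2. Even row -> WS.
Chart row 2 tiled across columns 1-13: P K K P P P P K K P P P P
Wrong side: read the tiled row from column 13 down to 1 and exchange K with P (leave YO, K2TOG).
Row 2 as worked: K K K K P P K K K K P P K
The 9th stitch worked is K.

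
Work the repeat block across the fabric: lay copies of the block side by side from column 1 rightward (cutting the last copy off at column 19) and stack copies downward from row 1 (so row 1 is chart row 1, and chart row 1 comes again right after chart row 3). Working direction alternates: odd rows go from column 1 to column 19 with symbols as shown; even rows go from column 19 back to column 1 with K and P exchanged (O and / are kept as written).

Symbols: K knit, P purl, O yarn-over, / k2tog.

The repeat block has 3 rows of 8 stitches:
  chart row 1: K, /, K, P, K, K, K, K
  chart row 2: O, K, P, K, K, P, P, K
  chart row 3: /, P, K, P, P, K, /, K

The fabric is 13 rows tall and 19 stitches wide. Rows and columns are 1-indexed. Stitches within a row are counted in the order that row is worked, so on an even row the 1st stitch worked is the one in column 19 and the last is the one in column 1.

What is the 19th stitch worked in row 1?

Row 1: (1-1) mod 3 = 0, so use chart row 1. Odd row -> RS.
Chart row 1 tiled across columns 1-19: K / K P K K K K K / K P K K K K K / K
RS: work column 1 to column 19, symbols as charted — the tiled row is the row as worked.
The 19th stitch worked is K.

Result:
K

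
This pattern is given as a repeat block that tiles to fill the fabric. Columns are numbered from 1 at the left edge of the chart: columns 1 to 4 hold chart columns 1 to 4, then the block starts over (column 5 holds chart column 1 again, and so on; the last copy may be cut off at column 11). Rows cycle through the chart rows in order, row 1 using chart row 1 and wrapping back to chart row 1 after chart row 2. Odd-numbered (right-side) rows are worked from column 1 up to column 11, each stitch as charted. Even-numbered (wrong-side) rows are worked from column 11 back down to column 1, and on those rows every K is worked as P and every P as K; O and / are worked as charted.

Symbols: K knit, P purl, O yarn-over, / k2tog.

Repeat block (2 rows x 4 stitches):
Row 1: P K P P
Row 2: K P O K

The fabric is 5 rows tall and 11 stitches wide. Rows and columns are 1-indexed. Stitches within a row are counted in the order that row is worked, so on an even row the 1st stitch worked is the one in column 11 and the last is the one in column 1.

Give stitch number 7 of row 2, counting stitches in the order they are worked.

Row 2: (2-1) mod 2 = 1, so use chart row 2. Even row -> WS.
Chart row 2 tiled across columns 1-11: K P O K K P O K K P O
Wrong side: read the tiled row from column 11 down to 1 and exchange K with P (leave O, /).
Row 2 as worked: O K P P O K P P O K P
Counting 7 along the worked row gives P.

Result:
P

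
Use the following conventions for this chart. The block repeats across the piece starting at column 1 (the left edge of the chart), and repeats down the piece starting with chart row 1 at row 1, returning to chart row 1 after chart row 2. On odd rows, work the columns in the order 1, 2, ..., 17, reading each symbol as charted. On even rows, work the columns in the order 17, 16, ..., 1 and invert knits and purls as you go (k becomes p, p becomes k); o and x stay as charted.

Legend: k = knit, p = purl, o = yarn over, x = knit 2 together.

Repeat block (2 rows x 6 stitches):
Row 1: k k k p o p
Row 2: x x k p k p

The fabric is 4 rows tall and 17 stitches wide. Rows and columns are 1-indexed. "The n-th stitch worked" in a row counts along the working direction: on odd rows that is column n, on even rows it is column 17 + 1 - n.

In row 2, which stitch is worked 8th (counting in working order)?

For row 2: chart row = ((2-1) mod 2) + 1 = 2; this is a WS (even) row.
Chart row 2 tiled across columns 1-17: x x k p k p x x k p k p x x k p k
WS row: flip the tiled sequence (start at column 17) and apply k<->p; o and x stay.
Row 2 as worked: p k p x x k p k p x x k p k p x x
Counting 8 along the worked row gives k.

Result:
k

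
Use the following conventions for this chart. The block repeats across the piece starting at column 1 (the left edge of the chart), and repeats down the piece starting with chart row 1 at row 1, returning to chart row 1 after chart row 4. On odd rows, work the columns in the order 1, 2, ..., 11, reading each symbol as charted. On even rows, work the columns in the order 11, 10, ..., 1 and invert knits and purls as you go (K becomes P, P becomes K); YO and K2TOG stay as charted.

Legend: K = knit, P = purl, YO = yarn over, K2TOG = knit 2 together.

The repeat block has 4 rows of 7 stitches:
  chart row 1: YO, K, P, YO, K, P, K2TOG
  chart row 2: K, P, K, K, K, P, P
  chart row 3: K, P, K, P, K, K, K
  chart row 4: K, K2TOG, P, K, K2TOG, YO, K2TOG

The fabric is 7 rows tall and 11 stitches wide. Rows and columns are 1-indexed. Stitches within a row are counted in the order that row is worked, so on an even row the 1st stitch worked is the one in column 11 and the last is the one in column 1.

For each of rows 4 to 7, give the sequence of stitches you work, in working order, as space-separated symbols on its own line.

Row 4: chart row 4, WS - tiled (columns 1-11): K K2TOG P K K2TOG YO K2TOG K K2TOG P K; work from column 11 back to 1 with K<->P swapped.
Row 5: chart row 1, RS - tile across columns 1-11 and work as-is.
Row 6: chart row 2, WS - tiled (columns 1-11): K P K K K P P K P K K; work from column 11 back to 1 with K<->P swapped.
Row 7: chart row 3, RS - tile across columns 1-11 and work as-is.

Rows as worked:
P K K2TOG P K2TOG YO K2TOG P K K2TOG P
YO K P YO K P K2TOG YO K P YO
P P K P K K P P P K P
K P K P K K K K P K P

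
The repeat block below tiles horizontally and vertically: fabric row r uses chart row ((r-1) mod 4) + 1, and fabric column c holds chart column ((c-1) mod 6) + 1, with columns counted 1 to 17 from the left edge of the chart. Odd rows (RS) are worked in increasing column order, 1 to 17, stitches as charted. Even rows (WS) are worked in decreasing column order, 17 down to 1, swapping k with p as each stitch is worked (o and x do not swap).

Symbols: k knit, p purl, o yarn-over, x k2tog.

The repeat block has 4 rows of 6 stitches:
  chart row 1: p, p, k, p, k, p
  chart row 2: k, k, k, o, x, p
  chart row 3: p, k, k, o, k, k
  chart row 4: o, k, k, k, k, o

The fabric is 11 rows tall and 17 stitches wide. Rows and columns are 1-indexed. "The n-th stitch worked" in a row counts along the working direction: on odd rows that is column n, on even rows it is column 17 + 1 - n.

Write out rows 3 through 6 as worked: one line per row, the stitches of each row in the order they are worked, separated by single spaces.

Row 3: chart row 3, RS - tile across columns 1-17 and work as-is.
Row 4: chart row 4, WS - tiled (columns 1-17): o k k k k o o k k k k o o k k k k; work from column 17 back to 1 with k<->p swapped.
Row 5: chart row 1, RS - tile across columns 1-17 and work as-is.
Row 6: chart row 2, WS - tiled (columns 1-17): k k k o x p k k k o x p k k k o x; work from column 17 back to 1 with k<->p swapped.

Result:
p k k o k k p k k o k k p k k o k
p p p p o o p p p p o o p p p p o
p p k p k p p p k p k p p p k p k
x o p p p k x o p p p k x o p p p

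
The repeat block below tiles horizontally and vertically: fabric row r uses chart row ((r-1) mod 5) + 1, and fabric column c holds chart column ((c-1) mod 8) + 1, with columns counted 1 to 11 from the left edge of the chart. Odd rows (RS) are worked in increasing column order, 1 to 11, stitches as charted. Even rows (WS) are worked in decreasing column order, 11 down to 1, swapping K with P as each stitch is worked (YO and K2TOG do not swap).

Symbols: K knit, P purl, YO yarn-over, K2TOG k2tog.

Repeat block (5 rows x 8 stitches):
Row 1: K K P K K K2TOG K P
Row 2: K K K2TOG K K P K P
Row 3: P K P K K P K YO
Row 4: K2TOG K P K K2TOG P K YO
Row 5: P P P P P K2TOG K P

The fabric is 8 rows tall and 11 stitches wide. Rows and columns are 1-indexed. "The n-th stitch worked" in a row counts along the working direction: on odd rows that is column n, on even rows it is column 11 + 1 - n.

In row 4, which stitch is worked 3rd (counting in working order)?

== STITCH ==
K2TOG

Derivation:
Row 4 uses chart row ((4-1) mod 5)+1 = 4. Row 4 is even, so WS.
Chart row 4 tiled across columns 1-11: K2TOG K P K K2TOG P K YO K2TOG K P
WS row: flip the tiled sequence (start at column 11) and apply K<->P; YO and K2TOG stay.
Row 4 as worked: K P K2TOG YO P K K2TOG P K P K2TOG
Counting 3 along the worked row gives K2TOG.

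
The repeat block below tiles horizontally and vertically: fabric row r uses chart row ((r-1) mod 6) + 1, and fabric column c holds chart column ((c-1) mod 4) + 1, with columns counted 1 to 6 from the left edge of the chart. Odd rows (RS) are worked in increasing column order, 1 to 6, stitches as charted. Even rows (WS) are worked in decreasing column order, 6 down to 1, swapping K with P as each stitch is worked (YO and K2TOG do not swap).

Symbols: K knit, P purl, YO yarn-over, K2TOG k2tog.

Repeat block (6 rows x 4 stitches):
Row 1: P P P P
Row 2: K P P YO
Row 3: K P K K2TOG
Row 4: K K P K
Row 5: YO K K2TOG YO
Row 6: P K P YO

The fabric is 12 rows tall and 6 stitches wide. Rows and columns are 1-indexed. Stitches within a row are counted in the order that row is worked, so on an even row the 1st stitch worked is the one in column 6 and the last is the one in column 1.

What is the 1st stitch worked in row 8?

Row 8 uses chart row ((8-1) mod 6)+1 = 2. Row 8 is even, so WS.
Chart row 2 tiled across columns 1-6: K P P YO K P
WS row: flip the tiled sequence (start at column 6) and apply K<->P; YO and K2TOG stay.
Row 8 as worked: K P YO K K P
Counting 1 along the worked row gives K.

Result:
K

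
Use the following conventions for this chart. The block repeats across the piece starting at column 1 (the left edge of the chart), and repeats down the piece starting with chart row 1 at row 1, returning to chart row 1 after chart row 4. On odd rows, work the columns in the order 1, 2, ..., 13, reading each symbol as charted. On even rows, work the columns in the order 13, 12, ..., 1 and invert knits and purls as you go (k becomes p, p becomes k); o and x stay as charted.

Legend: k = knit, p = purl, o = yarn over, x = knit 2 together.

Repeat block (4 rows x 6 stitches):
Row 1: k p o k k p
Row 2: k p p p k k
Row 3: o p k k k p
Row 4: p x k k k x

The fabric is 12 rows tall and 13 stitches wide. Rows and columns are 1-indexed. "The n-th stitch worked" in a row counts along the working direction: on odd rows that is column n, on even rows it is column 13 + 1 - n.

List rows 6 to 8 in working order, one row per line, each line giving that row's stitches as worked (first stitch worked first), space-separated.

Result:
p p p k k k p p p k k k p
o p k k k p o p k k k p o
k x p p p x k x p p p x k

Derivation:
Row 6: chart row 2, WS - tiled (columns 1-13): k p p p k k k p p p k k k; work from column 13 back to 1 with k<->p swapped.
Row 7: chart row 3, RS - tile across columns 1-13 and work as-is.
Row 8: chart row 4, WS - tiled (columns 1-13): p x k k k x p x k k k x p; work from column 13 back to 1 with k<->p swapped.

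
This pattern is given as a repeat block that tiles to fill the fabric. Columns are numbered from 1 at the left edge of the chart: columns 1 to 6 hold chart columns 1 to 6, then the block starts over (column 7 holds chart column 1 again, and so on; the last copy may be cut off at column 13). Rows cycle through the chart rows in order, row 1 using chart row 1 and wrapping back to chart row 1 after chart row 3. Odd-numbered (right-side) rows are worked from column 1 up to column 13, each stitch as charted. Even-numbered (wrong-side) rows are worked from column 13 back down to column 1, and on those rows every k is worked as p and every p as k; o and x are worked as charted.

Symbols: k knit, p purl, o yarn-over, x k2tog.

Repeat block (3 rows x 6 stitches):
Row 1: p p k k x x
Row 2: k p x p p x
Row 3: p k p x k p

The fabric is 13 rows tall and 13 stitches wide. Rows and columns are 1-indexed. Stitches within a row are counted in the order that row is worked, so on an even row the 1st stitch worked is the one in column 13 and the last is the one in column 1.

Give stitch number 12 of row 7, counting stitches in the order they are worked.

Result:
x

Derivation:
Row 7 uses chart row ((7-1) mod 3)+1 = 1. Row 7 is odd, so RS.
Chart row 1 tiled across columns 1-13: p p k k x x p p k k x x p
Right side: take the tiled row as-is (worked left to right from column 1).
Counting 12 along the worked row gives x.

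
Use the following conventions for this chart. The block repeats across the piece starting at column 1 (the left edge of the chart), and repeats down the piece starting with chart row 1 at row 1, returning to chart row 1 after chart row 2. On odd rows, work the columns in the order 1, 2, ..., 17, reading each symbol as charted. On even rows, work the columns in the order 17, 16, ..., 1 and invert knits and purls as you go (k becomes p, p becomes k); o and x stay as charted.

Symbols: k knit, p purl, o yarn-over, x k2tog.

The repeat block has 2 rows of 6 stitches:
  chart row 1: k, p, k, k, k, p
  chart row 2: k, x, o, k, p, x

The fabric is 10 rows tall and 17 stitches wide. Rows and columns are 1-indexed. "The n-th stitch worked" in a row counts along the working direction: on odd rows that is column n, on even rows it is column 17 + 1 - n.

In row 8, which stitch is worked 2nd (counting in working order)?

Result:
p

Derivation:
Row 8 uses chart row ((8-1) mod 2)+1 = 2. Row 8 is even, so WS.
Chart row 2 tiled across columns 1-17: k x o k p x k x o k p x k x o k p
WS: work from column 17 back to column 1 (reverse the tiled row), swapping k<->p (o and x unchanged).
Row 8 as worked: k p o x p x k p o x p x k p o x p
Stitch 2 in working order -> p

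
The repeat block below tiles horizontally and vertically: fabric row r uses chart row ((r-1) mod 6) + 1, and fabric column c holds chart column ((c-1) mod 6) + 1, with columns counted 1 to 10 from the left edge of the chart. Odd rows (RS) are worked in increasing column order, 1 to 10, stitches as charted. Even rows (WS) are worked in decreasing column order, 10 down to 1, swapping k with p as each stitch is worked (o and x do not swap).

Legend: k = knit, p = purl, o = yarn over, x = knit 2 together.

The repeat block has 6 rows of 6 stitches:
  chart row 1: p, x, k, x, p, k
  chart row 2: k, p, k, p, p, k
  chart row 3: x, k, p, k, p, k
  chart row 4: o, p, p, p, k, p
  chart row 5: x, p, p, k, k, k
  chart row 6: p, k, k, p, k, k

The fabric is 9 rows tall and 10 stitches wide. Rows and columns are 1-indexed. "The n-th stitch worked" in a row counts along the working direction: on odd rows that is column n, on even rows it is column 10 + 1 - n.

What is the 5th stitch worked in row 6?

Row 6: (6-1) mod 6 = 5, so use chart row 6. Even row -> WS.
Chart row 6 tiled across columns 1-10: p k k p k k p k k p
WS row: flip the tiled sequence (start at column 10) and apply k<->p; o and x stay.
Row 6 as worked: k p p k p p k p p k
Stitch 5 in working order -> p

Stitch:
p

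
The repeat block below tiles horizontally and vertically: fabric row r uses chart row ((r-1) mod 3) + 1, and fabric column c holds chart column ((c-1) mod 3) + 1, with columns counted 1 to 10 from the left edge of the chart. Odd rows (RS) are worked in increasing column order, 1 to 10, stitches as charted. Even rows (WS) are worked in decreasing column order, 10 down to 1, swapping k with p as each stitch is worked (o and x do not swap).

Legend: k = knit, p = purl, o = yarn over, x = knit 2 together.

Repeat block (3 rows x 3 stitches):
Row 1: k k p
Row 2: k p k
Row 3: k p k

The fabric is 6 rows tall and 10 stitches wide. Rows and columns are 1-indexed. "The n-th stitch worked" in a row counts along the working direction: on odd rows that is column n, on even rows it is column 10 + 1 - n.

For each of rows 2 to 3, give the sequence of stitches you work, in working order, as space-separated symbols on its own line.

Row 2: chart row 2, WS - tiled (columns 1-10): k p k k p k k p k k; work from column 10 back to 1 with k<->p swapped.
Row 3: chart row 3, RS - tile across columns 1-10 and work as-is.

Result:
p p k p p k p p k p
k p k k p k k p k k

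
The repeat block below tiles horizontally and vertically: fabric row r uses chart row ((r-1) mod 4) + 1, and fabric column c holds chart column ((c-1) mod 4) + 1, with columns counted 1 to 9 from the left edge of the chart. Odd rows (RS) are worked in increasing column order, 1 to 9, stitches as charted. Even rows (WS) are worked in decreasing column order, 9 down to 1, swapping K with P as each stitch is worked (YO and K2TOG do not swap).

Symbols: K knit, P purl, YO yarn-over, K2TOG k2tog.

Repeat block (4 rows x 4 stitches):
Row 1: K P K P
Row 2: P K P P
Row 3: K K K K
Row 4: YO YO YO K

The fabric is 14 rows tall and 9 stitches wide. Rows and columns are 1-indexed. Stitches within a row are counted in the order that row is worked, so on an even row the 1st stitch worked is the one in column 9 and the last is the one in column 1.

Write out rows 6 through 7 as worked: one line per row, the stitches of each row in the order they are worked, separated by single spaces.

Result:
K K K P K K K P K
K K K K K K K K K

Derivation:
Row 6: chart row 2, WS - tiled (columns 1-9): P K P P P K P P P; work from column 9 back to 1 with K<->P swapped.
Row 7: chart row 3, RS - tile across columns 1-9 and work as-is.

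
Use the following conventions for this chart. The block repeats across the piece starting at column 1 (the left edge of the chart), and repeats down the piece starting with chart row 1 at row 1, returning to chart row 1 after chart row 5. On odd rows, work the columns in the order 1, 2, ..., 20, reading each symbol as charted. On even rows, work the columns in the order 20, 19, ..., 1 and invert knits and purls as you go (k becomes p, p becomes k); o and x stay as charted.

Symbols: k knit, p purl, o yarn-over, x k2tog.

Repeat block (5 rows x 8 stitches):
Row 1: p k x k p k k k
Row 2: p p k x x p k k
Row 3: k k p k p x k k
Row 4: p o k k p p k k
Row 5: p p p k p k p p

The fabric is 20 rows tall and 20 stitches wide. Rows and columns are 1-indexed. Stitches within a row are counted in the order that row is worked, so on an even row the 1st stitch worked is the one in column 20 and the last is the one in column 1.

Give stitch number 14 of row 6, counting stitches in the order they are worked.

Row 6 uses chart row ((6-1) mod 5)+1 = 1. Row 6 is even, so WS.
Chart row 1 tiled across columns 1-20: p k x k p k k k p k x k p k k k p k x k
WS: work from column 20 back to column 1 (reverse the tiled row), swapping k<->p (o and x unchanged).
Row 6 as worked: p x p k p p p k p x p k p p p k p x p k
The 14th stitch worked is p.

Result:
p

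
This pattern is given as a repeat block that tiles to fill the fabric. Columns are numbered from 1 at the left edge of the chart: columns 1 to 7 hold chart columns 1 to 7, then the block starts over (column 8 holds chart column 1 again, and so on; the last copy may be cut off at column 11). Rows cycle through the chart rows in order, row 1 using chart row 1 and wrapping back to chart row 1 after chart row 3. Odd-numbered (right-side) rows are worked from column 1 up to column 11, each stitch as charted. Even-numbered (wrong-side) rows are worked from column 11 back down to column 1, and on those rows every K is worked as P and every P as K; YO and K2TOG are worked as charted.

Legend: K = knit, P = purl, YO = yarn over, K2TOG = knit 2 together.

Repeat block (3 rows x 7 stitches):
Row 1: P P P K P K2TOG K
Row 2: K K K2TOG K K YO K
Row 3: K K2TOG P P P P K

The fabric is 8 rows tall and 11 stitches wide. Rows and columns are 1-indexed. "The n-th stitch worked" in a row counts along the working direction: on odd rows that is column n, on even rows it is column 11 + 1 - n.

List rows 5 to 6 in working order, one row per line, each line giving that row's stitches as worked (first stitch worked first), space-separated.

Row 5: chart row 2, RS - tile across columns 1-11 and work as-is.
Row 6: chart row 3, WS - tiled (columns 1-11): K K2TOG P P P P K K K2TOG P P; work from column 11 back to 1 with K<->P swapped.

Rows as worked:
K K K2TOG K K YO K K K K2TOG K
K K K2TOG P P K K K K K2TOG P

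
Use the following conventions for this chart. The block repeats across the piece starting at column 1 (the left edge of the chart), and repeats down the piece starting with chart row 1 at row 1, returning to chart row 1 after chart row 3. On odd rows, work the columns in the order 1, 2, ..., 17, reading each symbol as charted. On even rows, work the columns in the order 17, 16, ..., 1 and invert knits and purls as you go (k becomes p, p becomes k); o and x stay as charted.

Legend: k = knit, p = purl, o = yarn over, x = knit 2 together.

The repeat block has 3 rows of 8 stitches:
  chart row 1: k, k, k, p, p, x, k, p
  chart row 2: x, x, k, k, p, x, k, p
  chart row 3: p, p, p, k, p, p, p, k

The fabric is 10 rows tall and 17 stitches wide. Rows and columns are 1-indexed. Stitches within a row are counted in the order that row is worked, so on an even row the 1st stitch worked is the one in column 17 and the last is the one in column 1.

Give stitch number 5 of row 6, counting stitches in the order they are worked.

Result:
k

Derivation:
For row 6: chart row = ((6-1) mod 3) + 1 = 3; this is a WS (even) row.
Chart row 3 tiled across columns 1-17: p p p k p p p k p p p k p p p k p
WS row: flip the tiled sequence (start at column 17) and apply k<->p; o and x stay.
Row 6 as worked: k p k k k p k k k p k k k p k k k
Counting 5 along the worked row gives k.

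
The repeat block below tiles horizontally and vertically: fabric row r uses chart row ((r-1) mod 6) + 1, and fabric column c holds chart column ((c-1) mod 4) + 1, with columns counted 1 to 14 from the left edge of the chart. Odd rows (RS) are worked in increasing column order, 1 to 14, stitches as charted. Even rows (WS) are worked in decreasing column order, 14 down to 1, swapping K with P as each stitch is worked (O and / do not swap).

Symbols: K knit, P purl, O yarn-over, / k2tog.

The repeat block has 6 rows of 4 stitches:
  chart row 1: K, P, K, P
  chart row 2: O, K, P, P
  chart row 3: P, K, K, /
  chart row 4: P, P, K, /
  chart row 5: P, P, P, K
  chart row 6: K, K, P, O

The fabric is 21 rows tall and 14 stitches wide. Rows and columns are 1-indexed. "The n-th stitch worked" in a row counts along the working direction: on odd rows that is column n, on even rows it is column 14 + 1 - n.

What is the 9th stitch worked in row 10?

== STITCH ==
K

Derivation:
Row 10: (10-1) mod 6 = 3, so use chart row 4. Even row -> WS.
Chart row 4 tiled across columns 1-14: P P K / P P K / P P K / P P
WS row: flip the tiled sequence (start at column 14) and apply K<->P; O and / stay.
Row 10 as worked: K K / P K K / P K K / P K K
Stitch 9 in working order -> K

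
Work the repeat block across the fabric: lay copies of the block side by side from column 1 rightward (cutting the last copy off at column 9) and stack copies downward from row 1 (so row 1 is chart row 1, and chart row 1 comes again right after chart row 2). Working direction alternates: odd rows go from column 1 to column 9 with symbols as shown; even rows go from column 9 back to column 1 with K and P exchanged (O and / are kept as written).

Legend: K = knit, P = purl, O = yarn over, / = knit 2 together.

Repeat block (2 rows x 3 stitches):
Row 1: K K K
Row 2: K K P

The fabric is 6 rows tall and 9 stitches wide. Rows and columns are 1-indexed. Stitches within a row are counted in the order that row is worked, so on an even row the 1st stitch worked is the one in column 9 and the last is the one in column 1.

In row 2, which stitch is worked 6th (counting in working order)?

Row 2: (2-1) mod 2 = 1, so use chart row 2. Even row -> WS.
Chart row 2 tiled across columns 1-9: K K P K K P K K P
WS row: flip the tiled sequence (start at column 9) and apply K<->P; O and / stay.
Row 2 as worked: K P P K P P K P P
Counting 6 along the worked row gives P.

Result:
P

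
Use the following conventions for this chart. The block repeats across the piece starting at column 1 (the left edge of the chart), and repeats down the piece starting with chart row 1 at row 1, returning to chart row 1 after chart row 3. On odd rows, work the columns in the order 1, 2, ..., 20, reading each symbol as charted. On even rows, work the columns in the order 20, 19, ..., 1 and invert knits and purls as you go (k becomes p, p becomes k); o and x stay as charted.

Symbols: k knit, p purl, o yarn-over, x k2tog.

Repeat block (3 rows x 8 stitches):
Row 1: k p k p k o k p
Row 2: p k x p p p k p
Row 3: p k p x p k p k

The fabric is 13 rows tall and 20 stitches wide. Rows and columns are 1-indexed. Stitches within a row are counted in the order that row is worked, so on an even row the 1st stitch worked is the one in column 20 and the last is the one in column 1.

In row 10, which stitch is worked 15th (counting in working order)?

Stitch:
o

Derivation:
Row 10 uses chart row ((10-1) mod 3)+1 = 1. Row 10 is even, so WS.
Chart row 1 tiled across columns 1-20: k p k p k o k p k p k p k o k p k p k p
WS row: flip the tiled sequence (start at column 20) and apply k<->p; o and x stay.
Row 10 as worked: k p k p k p o p k p k p k p o p k p k p
Counting 15 along the worked row gives o.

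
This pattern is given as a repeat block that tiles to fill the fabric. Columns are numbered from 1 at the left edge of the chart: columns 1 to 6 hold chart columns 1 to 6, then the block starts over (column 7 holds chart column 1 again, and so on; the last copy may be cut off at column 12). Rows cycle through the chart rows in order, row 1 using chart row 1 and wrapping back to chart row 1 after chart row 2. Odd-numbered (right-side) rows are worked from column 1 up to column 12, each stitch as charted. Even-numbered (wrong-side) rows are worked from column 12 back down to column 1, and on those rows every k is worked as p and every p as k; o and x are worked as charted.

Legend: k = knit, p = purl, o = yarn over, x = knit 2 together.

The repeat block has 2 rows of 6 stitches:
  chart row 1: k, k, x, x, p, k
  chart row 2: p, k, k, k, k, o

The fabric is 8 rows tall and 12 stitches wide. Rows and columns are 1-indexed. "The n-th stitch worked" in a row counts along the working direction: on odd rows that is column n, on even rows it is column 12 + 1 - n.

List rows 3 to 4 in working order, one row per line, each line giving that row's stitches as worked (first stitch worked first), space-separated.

Row 3: chart row 1, RS - tile across columns 1-12 and work as-is.
Row 4: chart row 2, WS - tiled (columns 1-12): p k k k k o p k k k k o; work from column 12 back to 1 with k<->p swapped.

== ROWS AS WORKED ==
k k x x p k k k x x p k
o p p p p k o p p p p k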